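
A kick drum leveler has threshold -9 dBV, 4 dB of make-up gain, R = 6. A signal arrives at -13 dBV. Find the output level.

-13 dBV is 4 dB below the -9 dBV threshold, so no gain reduction is applied.
Make-up gain adds 4 dB: -13 + 4 = -9 dBV.

-9 dBV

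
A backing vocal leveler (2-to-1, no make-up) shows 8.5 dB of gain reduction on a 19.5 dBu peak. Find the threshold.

2.5 dBu

Input is 17 dB above T (since output overshoot × R = input overshoot: (11 − T)·2 = 19.5 − T gives T = 2.5 dBu).
Check: 2.5 + (19.5 − 2.5)/2 = 2.5 + 8.5 = 11 dBu. ✓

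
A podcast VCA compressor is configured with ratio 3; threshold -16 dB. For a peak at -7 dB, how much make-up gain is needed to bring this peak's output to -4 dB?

Overshoot 9 dB → 9/3 = 3 dB after compression, so the compressed level is -16 + 3 = -13 dB.
Make-up = target − compressed = -4 − (-13) = 9 dB.

9 dB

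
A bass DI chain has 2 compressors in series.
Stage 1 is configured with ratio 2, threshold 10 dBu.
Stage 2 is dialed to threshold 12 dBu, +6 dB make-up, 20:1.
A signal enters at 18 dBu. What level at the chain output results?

18.1 dBu

Stage 1: 18 dBu is 8 dB over 10 dBu; at 2:1 that becomes 4 dB over, giving 14 dBu.
Stage 2: overshoot 2 dB → 2/20 = 0.1 dB → 12.1 dBu; +6 dB make-up → 18.1 dBu.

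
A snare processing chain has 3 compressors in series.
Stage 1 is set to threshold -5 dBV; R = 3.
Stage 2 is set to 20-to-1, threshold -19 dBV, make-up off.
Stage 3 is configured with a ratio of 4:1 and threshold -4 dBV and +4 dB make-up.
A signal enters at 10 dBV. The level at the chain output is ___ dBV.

Stage 1: 15 dB above -5 dBV, reduced 3:1 to 5 dB above → 0 dBV.
Stage 2: 19 dB above -19 dBV, reduced 20:1 to 0.95 dB above → -18.05 dBV.
Stage 3: -18.05 dBV ≤ -4 dBV, so stage 3 doesn't engage; make-up brings it to -14.05 dBV.

-14.05 dBV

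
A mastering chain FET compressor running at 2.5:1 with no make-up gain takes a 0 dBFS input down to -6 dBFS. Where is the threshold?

Gain reduction = 0 − (-6) = 6 dB; output overshoot = GR / (R − 1) = 6 / 1.5 = 4 dB.
Threshold = output − output overshoot = -6 − 4 = -10 dBFS.

-10 dBFS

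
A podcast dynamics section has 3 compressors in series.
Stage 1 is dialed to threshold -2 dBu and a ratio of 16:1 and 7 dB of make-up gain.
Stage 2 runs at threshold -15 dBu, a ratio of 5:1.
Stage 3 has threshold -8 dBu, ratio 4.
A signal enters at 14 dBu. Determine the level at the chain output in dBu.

Stage 1: 16 dB above -2 dBu, reduced 16:1 to 1 dB above → -1 dBu; +7 dB make-up → 6 dBu.
Stage 2: 21 dB above -15 dBu, reduced 5:1 to 4.2 dB above → -10.8 dBu.
Stage 3: below threshold (-10.8 ≤ -8); passes unchanged; output -10.8 dBu.

-10.8 dBu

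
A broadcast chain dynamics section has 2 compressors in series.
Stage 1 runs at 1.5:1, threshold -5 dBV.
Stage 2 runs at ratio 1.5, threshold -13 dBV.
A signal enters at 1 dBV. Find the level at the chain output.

-5 dBV

Stage 1: 1 dBV is 6 dB over -5 dBV; at 1.5:1 that becomes 4 dB over, giving -1 dBV.
Stage 2: 12 dB above -13 dBV, reduced 1.5:1 to 8 dB above → -5 dBV.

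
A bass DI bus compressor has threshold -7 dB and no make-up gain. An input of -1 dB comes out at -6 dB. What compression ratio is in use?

6:1

Input overshoot = -1 − (-7) = 6 dB; output overshoot = -6 − (-7) = 1 dB.
Ratio = 6 / 1 = 6.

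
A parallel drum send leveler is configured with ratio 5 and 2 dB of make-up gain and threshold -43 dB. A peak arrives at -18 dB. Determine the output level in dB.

The input is 25 dB above the -43 dB threshold.
The 25 dB excess becomes 5 dB after 5:1 reduction.
Output = -43 + 5 = -38 dB; make-up adds 2 dB, giving -36 dB.

-36 dB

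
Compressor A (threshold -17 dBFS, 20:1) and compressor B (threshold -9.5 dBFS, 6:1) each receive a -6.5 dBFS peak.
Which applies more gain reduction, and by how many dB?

A: overshoot 10.5 dB → output overshoot 0.525 dB → GR 9.975 dB.
B: overshoot 3 dB → output overshoot 0.5 dB → GR 2.5 dB.
A applies 7.475 dB more gain reduction.

A, by 7.475 dB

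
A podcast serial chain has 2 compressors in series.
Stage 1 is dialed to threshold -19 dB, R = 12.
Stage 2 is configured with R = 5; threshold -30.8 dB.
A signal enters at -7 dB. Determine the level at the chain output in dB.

-28.24 dB

Stage 1: 12 dB above -19 dB, reduced 12:1 to 1 dB above → -18 dB.
Stage 2: -18 dB is 12.8 dB over -30.8 dB; at 5:1 that becomes 2.56 dB over, giving -28.24 dB.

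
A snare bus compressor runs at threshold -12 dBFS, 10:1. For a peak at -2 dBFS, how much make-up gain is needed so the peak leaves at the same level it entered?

9 dB

The peak compresses to -12 + 10/10 = -11 dBFS.
To reach -2 dBFS requires -2 − (-11) = 9 dB of make-up.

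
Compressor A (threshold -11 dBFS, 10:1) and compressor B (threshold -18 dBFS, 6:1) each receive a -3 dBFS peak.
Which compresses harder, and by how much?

A: 8 dB over, compressed to 0.8 dB over, so 7.2 dB of GR.
B: 15 dB over, compressed to 2.5 dB over, so 12.5 dB of GR.
B applies 5.3 dB more gain reduction.

B, by 5.3 dB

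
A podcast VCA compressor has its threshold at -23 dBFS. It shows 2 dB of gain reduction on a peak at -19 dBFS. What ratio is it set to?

2:1

Input overshoot = -19 − (-23) = 4 dB.
Output overshoot = 4 − 2 = 2 dB.
Ratio = input overshoot / output overshoot = 4 / 2 = 2.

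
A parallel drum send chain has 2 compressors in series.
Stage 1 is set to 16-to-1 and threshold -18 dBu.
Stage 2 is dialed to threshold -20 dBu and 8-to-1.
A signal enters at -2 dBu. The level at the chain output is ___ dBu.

Stage 1: overshoot 16 dB → 16/16 = 1 dB → -17 dBu.
Stage 2: overshoot 3 dB → 3/8 = 0.375 dB → -19.625 dBu.

-19.625 dBu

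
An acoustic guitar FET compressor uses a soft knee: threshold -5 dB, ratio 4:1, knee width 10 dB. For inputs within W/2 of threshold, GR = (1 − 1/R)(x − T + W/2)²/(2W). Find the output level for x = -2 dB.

x − T + W/2 = -2 − (-5) + 5 = 8.
GR = (1 − 1/4) × 8² / 20 = 0.75 × 64 / 20 = 2.4 dB.
Output = -2 − 2.4 = -4.4 dB.

-4.4 dB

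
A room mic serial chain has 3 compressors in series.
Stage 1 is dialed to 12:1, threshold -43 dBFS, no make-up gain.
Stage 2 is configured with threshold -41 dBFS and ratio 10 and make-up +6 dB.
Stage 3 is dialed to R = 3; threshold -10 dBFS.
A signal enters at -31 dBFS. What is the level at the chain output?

Stage 1: -31 dBFS is 12 dB over -43 dBFS; at 12:1 that becomes 1 dB over, giving -42 dBFS.
Stage 2: -42 dBFS ≤ -41 dBFS, so stage 2 doesn't engage; make-up brings it to -36 dBFS.
Stage 3: -36 dBFS is at or below the -10 dBFS threshold — no compression; output -36 dBFS.

-36 dBFS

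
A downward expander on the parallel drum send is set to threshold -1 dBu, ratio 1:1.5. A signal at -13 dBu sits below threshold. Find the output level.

-19 dBu

Below threshold, a 1:1.5 expander applies gain = (1.5−1)×(T − x) of attenuation.
(1.5−1) × 12 = 6 dB, so output = -13 − 6 = -19 dBu.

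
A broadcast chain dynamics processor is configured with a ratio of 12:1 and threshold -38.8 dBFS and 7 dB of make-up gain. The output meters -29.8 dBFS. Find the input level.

Remove make-up: -29.8 − 7 = -36.8 dBFS.
That's 2 dB above the -38.8 dBFS threshold.
Undo the ratio: input overshoot = 2 × 12 = 24 dB, giving input = -14.8 dBFS.

-14.8 dBFS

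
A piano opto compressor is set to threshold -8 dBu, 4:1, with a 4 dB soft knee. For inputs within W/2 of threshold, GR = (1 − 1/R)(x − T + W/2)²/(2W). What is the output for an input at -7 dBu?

x − T + W/2 = -7 − (-8) + 2 = 3.
GR = (1 − 1/4) × 3² / 8 = 0.75 × 9 / 8 = 0.84375 dB.
Output = -7 − 0.84375 = -7.84375 dBu.

-7.84375 dBu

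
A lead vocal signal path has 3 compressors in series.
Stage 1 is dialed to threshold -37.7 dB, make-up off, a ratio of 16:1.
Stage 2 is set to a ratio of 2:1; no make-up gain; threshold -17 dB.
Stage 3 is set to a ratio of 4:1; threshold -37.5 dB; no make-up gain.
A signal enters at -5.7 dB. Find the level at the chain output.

-37.05 dB

Stage 1: -5.7 dB is 32 dB over -37.7 dB; at 16:1 that becomes 2 dB over, giving -35.7 dB.
Stage 2: -35.7 dB ≤ -17 dB, so stage 2 doesn't engage; output -35.7 dB.
Stage 3: overshoot 1.8 dB → 1.8/4 = 0.45 dB → -37.05 dB.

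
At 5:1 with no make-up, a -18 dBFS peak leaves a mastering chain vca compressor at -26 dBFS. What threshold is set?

-28 dBFS

Input is 10 dB above T (since output overshoot × R = input overshoot: (-26 − T)·5 = -18 − T gives T = -28 dBFS).
Check: -28 + (-18 − (-28))/5 = -28 + 2 = -26 dBFS. ✓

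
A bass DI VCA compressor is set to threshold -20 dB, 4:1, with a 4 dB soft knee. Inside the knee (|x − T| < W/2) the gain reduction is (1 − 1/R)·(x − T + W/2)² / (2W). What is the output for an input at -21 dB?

-21.09375 dB

x − T + W/2 = -21 − (-20) + 2 = 1.
GR = (1 − 1/4) × 1² / 8 = 0.75 × 1 / 8 = 0.09375 dB.
Output = -21 − 0.09375 = -21.09375 dB.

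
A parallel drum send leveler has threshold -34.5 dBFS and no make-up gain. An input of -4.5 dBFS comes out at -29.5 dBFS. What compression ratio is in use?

Input overshoot = -4.5 − (-34.5) = 30 dB; output overshoot = -29.5 − (-34.5) = 5 dB.
Ratio = 30 / 5 = 6.

6:1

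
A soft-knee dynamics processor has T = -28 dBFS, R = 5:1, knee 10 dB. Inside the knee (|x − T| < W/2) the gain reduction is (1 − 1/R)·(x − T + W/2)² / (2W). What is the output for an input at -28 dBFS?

-29 dBFS

x − T + W/2 = -28 − (-28) + 5 = 5.
GR = (1 − 1/5) × 5² / 20 = 0.8 × 25 / 20 = 1 dB.
Output = -28 − 1 = -29 dBFS.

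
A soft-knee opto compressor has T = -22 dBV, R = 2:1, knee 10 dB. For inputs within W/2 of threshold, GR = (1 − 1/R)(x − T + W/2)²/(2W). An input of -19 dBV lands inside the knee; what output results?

-20.6 dBV

x − T + W/2 = -19 − (-22) + 5 = 8.
GR = (1 − 1/2) × 8² / 20 = 0.5 × 64 / 20 = 1.6 dB.
Output = -19 − 1.6 = -20.6 dBV.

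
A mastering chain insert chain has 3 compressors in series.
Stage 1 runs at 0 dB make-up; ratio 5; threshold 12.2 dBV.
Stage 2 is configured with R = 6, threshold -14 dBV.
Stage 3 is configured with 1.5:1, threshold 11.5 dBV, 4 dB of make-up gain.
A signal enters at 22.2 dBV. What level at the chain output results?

Stage 1: 22.2 dBV is 10 dB over 12.2 dBV; at 5:1 that becomes 2 dB over, giving 14.2 dBV.
Stage 2: overshoot 28.2 dB → 28.2/6 = 4.7 dB → -9.3 dBV.
Stage 3: -9.3 dBV is at or below the 11.5 dBV threshold — no compression; make-up brings it to -5.3 dBV.

-5.3 dBV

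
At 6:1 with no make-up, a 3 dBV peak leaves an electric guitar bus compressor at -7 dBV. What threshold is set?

-9 dBV

Input is 12 dB above T (since output overshoot × R = input overshoot: (-7 − T)·6 = 3 − T gives T = -9 dBV).
Check: -9 + (3 − (-9))/6 = -9 + 2 = -7 dBV. ✓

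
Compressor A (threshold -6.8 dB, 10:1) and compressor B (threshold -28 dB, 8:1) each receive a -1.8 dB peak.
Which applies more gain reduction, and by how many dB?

B, by 18.425 dB

A: GR = 5 − 5/10 = 4.5 dB.
B: GR = 26.2 − 26.2/8 = 22.925 dB.
B reduces 18.425 dB more.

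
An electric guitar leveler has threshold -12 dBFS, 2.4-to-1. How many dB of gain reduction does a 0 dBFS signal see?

7 dB

The signal is 12 dB above threshold.
At 2.4:1, output sits 12/2.4 = 5 dB above threshold.
So the signal is attenuated by 12 − 5 = 7 dB.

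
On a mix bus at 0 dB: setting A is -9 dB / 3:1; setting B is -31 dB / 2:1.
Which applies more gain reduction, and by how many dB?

A: 9 dB over, compressed to 3 dB over, so 6 dB of GR.
B: 31 dB over, compressed to 15.5 dB over, so 15.5 dB of GR.
Difference: 9.5 dB in favour of B.

B, by 9.5 dB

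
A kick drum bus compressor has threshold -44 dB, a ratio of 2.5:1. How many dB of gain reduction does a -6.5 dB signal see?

22.5 dB

Overshoot = -6.5 − (-44) = 37.5 dB.
A 2.5:1 ratio leaves 15 dB of that excess.
Gain reduction = 37.5 − 15 = 22.5 dB.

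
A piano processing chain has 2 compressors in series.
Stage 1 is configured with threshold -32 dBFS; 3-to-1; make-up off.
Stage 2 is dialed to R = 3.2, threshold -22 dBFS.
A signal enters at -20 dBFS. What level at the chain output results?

-28 dBFS

Stage 1: 12 dB above -32 dBFS, reduced 3:1 to 4 dB above → -28 dBFS.
Stage 2: -28 dBFS ≤ -22 dBFS, so stage 2 doesn't engage; output -28 dBFS.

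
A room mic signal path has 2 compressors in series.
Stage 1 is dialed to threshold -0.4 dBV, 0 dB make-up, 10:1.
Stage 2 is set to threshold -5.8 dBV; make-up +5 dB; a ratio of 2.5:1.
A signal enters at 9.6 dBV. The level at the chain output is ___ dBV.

Stage 1: overshoot 10 dB → 10/10 = 1 dB → 0.6 dBV.
Stage 2: overshoot 6.4 dB → 6.4/2.5 = 2.56 dB → -3.24 dBV; +5 dB make-up → 1.76 dBV.

1.76 dBV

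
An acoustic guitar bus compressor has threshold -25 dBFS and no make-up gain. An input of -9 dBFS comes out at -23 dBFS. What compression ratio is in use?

Input overshoot = -9 − (-25) = 16 dB; output overshoot = -23 − (-25) = 2 dB.
Ratio = 16 / 2 = 8.

8:1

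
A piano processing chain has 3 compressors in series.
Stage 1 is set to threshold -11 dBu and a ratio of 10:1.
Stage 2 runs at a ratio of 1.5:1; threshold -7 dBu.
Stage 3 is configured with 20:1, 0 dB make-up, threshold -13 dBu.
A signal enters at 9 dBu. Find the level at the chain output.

-12.8 dBu

Stage 1: 20 dB above -11 dBu, reduced 10:1 to 2 dB above → -9 dBu.
Stage 2: below threshold (-9 ≤ -7); passes unchanged; output -9 dBu.
Stage 3: 4 dB above -13 dBu, reduced 20:1 to 0.2 dB above → -12.8 dBu.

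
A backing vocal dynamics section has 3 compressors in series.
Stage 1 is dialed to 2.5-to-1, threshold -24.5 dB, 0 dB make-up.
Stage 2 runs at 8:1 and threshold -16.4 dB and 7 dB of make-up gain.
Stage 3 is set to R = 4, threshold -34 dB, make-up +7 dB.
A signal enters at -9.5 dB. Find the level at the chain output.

-21.375 dB

Stage 1: -9.5 dB is 15 dB over -24.5 dB; at 2.5:1 that becomes 6 dB over, giving -18.5 dB.
Stage 2: -18.5 dB is at or below the -16.4 dB threshold — no compression; make-up brings it to -11.5 dB.
Stage 3: -11.5 dB is 22.5 dB over -34 dB; at 4:1 that becomes 5.625 dB over, giving -28.375 dB; +7 dB make-up → -21.375 dB.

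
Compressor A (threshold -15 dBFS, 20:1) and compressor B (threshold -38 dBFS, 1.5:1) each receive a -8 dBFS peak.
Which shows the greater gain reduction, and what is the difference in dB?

B, by 3.35 dB

A: overshoot 7 dB → output overshoot 0.35 dB → GR 6.65 dB.
B: overshoot 30 dB → output overshoot 20 dB → GR 10 dB.
Difference: 3.35 dB in favour of B.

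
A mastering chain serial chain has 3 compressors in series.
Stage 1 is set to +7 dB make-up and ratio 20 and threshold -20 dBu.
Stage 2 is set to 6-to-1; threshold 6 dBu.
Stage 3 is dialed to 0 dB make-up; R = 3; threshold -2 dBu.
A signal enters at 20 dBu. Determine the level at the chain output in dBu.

-11 dBu

Stage 1: 40 dB above -20 dBu, reduced 20:1 to 2 dB above → -18 dBu; +7 dB make-up → -11 dBu.
Stage 2: -11 dBu ≤ 6 dBu, so stage 2 doesn't engage; output -11 dBu.
Stage 3: -11 dBu ≤ -2 dBu, so stage 3 doesn't engage; output -11 dBu.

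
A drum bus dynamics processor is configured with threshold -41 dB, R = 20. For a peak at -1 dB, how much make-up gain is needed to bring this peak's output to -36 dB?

The peak compresses to -41 + 40/20 = -39 dB.
To reach -36 dB requires -36 − (-39) = 3 dB of make-up.

3 dB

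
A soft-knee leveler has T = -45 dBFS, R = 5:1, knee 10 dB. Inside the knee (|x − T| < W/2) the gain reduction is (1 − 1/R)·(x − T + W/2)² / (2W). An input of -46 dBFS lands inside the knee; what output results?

x − T + W/2 = -46 − (-45) + 5 = 4.
GR = (1 − 1/5) × 4² / 20 = 0.8 × 16 / 20 = 0.64 dB.
Output = -46 − 0.64 = -46.64 dBFS.

-46.64 dBFS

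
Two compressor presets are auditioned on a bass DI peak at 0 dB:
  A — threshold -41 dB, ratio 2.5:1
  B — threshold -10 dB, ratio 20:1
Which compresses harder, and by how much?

A: GR = 41 − 41/2.5 = 24.6 dB.
B: GR = 10 − 10/20 = 9.5 dB.
A applies 15.1 dB more gain reduction.

A, by 15.1 dB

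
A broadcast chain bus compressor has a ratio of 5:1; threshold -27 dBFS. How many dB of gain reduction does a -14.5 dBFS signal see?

-14.5 dBFS exceeds the threshold by 12.5 dB.
At 5:1, output sits 12.5/5 = 2.5 dB above threshold.
GR = overshoot in − overshoot out = 12.5 − 2.5 = 10 dB.

10 dB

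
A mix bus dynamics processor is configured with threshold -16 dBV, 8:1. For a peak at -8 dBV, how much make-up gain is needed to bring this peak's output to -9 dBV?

Without make-up, output = threshold + overshoot/8 = -16 + 1 = -15 dBV.
Gap to target: 6 dB.

6 dB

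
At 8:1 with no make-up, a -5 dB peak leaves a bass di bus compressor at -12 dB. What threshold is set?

-13 dB

Let T be the threshold. Output overshoot = (input overshoot)/R, so -12 − T = (-5 − T)/8.
8·(-12 − T) = -5 − T → 7·T = -96 − (-5) = -91.
T = -91/7 = -13 dB.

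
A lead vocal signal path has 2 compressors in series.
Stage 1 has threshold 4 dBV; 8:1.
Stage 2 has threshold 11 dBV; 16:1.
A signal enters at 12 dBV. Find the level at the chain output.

5 dBV

Stage 1: 8 dB above 4 dBV, reduced 8:1 to 1 dB above → 5 dBV.
Stage 2: below threshold (5 ≤ 11); passes unchanged; output 5 dBV.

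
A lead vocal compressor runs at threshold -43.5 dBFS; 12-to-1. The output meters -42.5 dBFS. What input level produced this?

Post-compression overshoot = -42.5 − (-43.5) = 1 dB.
Undo the ratio: input overshoot = 1 × 12 = 12 dB, giving input = -31.5 dBFS.

-31.5 dBFS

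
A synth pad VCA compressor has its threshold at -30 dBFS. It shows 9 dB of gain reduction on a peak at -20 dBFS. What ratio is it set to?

Input overshoot = -20 − (-30) = 10 dB.
Output overshoot = 10 − 9 = 1 dB.
Ratio = input overshoot / output overshoot = 10 / 1 = 10.

10:1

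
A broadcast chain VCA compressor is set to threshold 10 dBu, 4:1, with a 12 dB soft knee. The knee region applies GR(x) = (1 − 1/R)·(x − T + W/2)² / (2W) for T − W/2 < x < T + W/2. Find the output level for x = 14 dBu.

10.875 dBu

x − T + W/2 = 14 − 10 + 6 = 10.
GR = (1 − 1/4) × 10² / 24 = 0.75 × 100 / 24 = 3.125 dB.
Output = 14 − 3.125 = 10.875 dBu.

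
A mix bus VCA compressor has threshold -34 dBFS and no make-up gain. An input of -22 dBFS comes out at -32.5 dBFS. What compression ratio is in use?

Input overshoot = -22 − (-34) = 12 dB; output overshoot = -32.5 − (-34) = 1.5 dB.
Ratio = 12 / 1.5 = 8.

8:1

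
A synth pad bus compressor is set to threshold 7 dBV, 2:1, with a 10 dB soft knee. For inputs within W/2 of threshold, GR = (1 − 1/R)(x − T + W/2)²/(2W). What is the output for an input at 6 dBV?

x − T + W/2 = 6 − 7 + 5 = 4.
GR = (1 − 1/2) × 4² / 20 = 0.5 × 16 / 20 = 0.4 dB.
Output = 6 − 0.4 = 5.6 dBV.

5.6 dBV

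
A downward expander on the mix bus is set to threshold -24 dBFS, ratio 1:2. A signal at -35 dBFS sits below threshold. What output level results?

The input is 11 dB below the -24 dBFS threshold.
A 1:2 expander multiplies undershoot by 2: 11 × 2 = 22 dB below threshold.
Output = -24 − 22 = -46 dBFS.

-46 dBFS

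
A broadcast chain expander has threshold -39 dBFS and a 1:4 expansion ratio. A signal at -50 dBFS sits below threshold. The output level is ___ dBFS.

Undershoot = (-39) − (-50) = 11 dB.
At 1:4, that expands to 44 dB under threshold.
Output = -39 − 44 = -83 dBFS.

-83 dBFS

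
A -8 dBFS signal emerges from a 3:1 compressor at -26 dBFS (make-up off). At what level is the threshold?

-35 dBFS

Let T be the threshold. Output overshoot = (input overshoot)/R, so -26 − T = (-8 − T)/3.
3·(-26 − T) = -8 − T → 2·T = -78 − (-8) = -70.
T = -70/2 = -35 dBFS.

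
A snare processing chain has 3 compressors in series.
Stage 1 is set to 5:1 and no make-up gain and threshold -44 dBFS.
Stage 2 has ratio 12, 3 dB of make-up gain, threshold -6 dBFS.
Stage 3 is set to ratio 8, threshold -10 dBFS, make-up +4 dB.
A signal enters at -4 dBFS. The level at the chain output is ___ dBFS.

-29 dBFS

Stage 1: -4 dBFS is 40 dB over -44 dBFS; at 5:1 that becomes 8 dB over, giving -36 dBFS.
Stage 2: -36 dBFS ≤ -6 dBFS, so stage 2 doesn't engage; make-up brings it to -33 dBFS.
Stage 3: below threshold (-33 ≤ -10); passes unchanged; make-up brings it to -29 dBFS.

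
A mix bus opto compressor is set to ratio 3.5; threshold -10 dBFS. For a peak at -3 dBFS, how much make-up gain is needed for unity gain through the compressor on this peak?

5 dB

Overshoot 7 dB → 7/3.5 = 2 dB after compression, so the compressed level is -10 + 2 = -8 dBFS.
Make-up = target − compressed = -3 − (-8) = 5 dB.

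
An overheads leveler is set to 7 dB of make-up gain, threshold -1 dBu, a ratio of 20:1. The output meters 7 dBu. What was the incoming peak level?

19 dBu

Remove make-up: 7 − 7 = 0 dBu.
Post-compression overshoot = 0 − (-1) = 1 dB.
Before 20:1 compression the overshoot was 1 × 20 = 20 dB, so input = -1 + 20 = 19 dBu.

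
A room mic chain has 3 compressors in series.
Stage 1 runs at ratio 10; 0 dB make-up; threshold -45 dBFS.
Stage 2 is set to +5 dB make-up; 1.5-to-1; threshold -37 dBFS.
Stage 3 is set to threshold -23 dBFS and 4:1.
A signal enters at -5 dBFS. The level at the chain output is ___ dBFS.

-36 dBFS

Stage 1: -5 dBFS is 40 dB over -45 dBFS; at 10:1 that becomes 4 dB over, giving -41 dBFS.
Stage 2: -41 dBFS is at or below the -37 dBFS threshold — no compression; make-up brings it to -36 dBFS.
Stage 3: below threshold (-36 ≤ -23); passes unchanged; output -36 dBFS.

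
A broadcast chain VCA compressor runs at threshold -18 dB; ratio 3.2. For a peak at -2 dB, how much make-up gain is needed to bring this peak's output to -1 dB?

12 dB

Overshoot 16 dB → 16/3.2 = 5 dB after compression, so the compressed level is -18 + 5 = -13 dB.
Make-up = target − compressed = -1 − (-13) = 12 dB.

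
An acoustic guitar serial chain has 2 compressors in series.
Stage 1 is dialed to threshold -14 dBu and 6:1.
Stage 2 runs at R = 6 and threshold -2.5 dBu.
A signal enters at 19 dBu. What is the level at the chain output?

Stage 1: 33 dB above -14 dBu, reduced 6:1 to 5.5 dB above → -8.5 dBu.
Stage 2: -8.5 dBu ≤ -2.5 dBu, so stage 2 doesn't engage; output -8.5 dBu.

-8.5 dBu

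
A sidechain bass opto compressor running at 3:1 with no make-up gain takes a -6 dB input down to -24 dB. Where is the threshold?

-33 dB

Gain reduction = -6 − (-24) = 18 dB; output overshoot = GR / (R − 1) = 18 / 2 = 9 dB.
Threshold = output − output overshoot = -24 − 9 = -33 dB.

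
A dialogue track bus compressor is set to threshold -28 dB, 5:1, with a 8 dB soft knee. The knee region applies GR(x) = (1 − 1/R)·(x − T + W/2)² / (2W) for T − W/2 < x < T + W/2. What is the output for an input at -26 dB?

-27.8 dB

x − T + W/2 = -26 − (-28) + 4 = 6.
GR = (1 − 1/5) × 6² / 16 = 0.8 × 36 / 16 = 1.8 dB.
Output = -26 − 1.8 = -27.8 dB.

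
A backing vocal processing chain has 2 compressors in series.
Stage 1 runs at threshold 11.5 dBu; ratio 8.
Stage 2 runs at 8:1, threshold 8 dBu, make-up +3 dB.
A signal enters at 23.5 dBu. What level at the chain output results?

Stage 1: overshoot 12 dB → 12/8 = 1.5 dB → 13 dBu.
Stage 2: overshoot 5 dB → 5/8 = 0.625 dB → 8.625 dBu; +3 dB make-up → 11.625 dBu.

11.625 dBu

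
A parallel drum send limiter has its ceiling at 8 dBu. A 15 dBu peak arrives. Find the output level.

At ∞:1, everything above 8 dBu is held at the ceiling.

8 dBu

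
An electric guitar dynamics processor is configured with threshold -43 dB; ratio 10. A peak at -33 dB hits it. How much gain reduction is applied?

-33 dB exceeds the threshold by 10 dB.
A 10:1 ratio leaves 1 dB of that excess.
Gain reduction = 10 − 1 = 9 dB.

9 dB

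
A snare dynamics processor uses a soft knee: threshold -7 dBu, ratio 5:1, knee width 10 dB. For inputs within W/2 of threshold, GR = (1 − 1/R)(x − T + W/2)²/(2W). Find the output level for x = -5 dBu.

x − T + W/2 = -5 − (-7) + 5 = 7.
GR = (1 − 1/5) × 7² / 20 = 0.8 × 49 / 20 = 1.96 dB.
Output = -5 − 1.96 = -6.96 dBu.

-6.96 dBu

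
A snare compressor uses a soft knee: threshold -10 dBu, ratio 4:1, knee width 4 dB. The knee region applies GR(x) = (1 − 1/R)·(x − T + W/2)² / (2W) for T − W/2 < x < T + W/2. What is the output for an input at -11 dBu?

-11.09375 dBu

x − T + W/2 = -11 − (-10) + 2 = 1.
GR = (1 − 1/4) × 1² / 8 = 0.75 × 1 / 8 = 0.09375 dB.
Output = -11 − 0.09375 = -11.09375 dBu.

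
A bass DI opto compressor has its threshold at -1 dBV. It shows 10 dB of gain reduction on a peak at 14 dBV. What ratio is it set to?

Input overshoot = 14 − (-1) = 15 dB.
Output overshoot = 15 − 10 = 5 dB.
Ratio = input overshoot / output overshoot = 15 / 5 = 3.

3:1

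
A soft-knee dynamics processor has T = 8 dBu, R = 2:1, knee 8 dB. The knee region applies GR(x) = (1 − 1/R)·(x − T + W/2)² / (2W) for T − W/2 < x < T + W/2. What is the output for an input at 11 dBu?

9.46875 dBu

x − T + W/2 = 11 − 8 + 4 = 7.
GR = (1 − 1/2) × 7² / 16 = 0.5 × 49 / 16 = 1.53125 dB.
Output = 11 − 1.53125 = 9.46875 dBu.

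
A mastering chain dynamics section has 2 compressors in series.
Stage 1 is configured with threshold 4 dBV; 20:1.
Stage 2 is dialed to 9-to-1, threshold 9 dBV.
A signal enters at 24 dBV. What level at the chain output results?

Stage 1: 20 dB above 4 dBV, reduced 20:1 to 1 dB above → 5 dBV.
Stage 2: 5 dBV is at or below the 9 dBV threshold — no compression; output 5 dBV.

5 dBV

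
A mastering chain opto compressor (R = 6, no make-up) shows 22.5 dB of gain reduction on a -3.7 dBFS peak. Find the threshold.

-30.7 dBFS

Gain reduction = -3.7 − (-26.2) = 22.5 dB; output overshoot = GR / (R − 1) = 22.5 / 5 = 4.5 dB.
Threshold = output − output overshoot = -26.2 − 4.5 = -30.7 dBFS.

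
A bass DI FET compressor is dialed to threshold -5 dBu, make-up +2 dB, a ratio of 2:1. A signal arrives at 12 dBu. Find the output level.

5.5 dBu

12 dBu sits 17 dB over threshold.
The 17 dB excess becomes 8.5 dB after 2:1 reduction.
That puts the output at 3.5 dBu; make-up adds 2 dB, giving 5.5 dBu.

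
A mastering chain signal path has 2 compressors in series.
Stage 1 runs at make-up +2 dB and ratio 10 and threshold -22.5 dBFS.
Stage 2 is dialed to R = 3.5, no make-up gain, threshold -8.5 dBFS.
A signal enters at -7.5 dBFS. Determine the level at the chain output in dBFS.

Stage 1: 15 dB above -22.5 dBFS, reduced 10:1 to 1.5 dB above → -21 dBFS; +2 dB make-up → -19 dBFS.
Stage 2: below threshold (-19 ≤ -8.5); passes unchanged; output -19 dBFS.

-19 dBFS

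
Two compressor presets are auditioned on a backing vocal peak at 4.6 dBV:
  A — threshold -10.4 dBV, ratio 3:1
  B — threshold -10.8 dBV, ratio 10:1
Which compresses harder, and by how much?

B, by 3.86 dB

A: GR = 15 − 15/3 = 10 dB.
B: GR = 15.4 − 15.4/10 = 13.86 dB.
B reduces 3.86 dB more.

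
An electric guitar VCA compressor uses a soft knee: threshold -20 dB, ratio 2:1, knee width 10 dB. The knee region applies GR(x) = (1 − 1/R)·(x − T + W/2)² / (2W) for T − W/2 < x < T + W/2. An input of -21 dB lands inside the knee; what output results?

-21.4 dB

x − T + W/2 = -21 − (-20) + 5 = 4.
GR = (1 − 1/2) × 4² / 20 = 0.5 × 16 / 20 = 0.4 dB.
Output = -21 − 0.4 = -21.4 dB.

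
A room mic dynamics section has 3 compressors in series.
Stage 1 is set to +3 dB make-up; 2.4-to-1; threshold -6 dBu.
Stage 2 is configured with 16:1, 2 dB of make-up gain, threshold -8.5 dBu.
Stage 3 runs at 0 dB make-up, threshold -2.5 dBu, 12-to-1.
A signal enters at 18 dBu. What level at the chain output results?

Stage 1: 24 dB above -6 dBu, reduced 2.4:1 to 10 dB above → 4 dBu; +3 dB make-up → 7 dBu.
Stage 2: 7 dBu is 15.5 dB over -8.5 dBu; at 16:1 that becomes 0.96875 dB over, giving -7.53125 dBu; +2 dB make-up → -5.53125 dBu.
Stage 3: -5.53125 dBu ≤ -2.5 dBu, so stage 3 doesn't engage; output -5.53125 dBu.

-5.53125 dBu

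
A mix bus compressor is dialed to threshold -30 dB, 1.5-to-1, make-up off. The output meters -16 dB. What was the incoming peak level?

-9 dB

That's 14 dB above the -30 dB threshold.
Before 1.5:1 compression the overshoot was 14 × 1.5 = 21 dB, so input = -30 + 21 = -9 dB.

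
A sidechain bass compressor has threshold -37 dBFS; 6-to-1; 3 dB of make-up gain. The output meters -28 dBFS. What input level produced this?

-1 dBFS

Before make-up, the level was -28 − 3 = -31 dBFS.
The compressed level sits -31 − (-37) = 6 dB over threshold.
Before 6:1 compression the overshoot was 6 × 6 = 36 dB, so input = -37 + 36 = -1 dBFS.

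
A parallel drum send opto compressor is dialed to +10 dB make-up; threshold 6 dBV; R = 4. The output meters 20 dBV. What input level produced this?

22 dBV

Stripping the +10 dB make-up gives 10 dBV at the gain stage.
That's 4 dB above the 6 dBV threshold.
Before 4:1 compression the overshoot was 4 × 4 = 16 dB, so input = 6 + 16 = 22 dBV.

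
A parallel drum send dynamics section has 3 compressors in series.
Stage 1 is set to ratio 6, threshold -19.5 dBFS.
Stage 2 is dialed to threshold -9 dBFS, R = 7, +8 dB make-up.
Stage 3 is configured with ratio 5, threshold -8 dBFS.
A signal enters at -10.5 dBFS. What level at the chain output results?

-10 dBFS

Stage 1: overshoot 9 dB → 9/6 = 1.5 dB → -18 dBFS.
Stage 2: -18 dBFS ≤ -9 dBFS, so stage 2 doesn't engage; make-up brings it to -10 dBFS.
Stage 3: -10 dBFS ≤ -8 dBFS, so stage 3 doesn't engage; output -10 dBFS.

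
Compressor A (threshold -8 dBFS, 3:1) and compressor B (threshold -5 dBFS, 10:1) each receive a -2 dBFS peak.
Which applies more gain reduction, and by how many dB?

A: GR = 6 − 6/3 = 4 dB.
B: GR = 3 − 3/10 = 2.7 dB.
Difference: 1.3 dB in favour of A.

A, by 1.3 dB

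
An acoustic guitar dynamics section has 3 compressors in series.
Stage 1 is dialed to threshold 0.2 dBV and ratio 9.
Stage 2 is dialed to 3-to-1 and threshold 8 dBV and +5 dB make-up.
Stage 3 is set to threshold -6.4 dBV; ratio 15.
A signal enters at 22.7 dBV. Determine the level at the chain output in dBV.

Stage 1: overshoot 22.5 dB → 22.5/9 = 2.5 dB → 2.7 dBV.
Stage 2: 2.7 dBV ≤ 8 dBV, so stage 2 doesn't engage; make-up brings it to 7.7 dBV.
Stage 3: 7.7 dBV is 14.1 dB over -6.4 dBV; at 15:1 that becomes 0.94 dB over, giving -5.46 dBV.

-5.46 dBV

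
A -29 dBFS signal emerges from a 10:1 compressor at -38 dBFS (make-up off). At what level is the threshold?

Gain reduction = -29 − (-38) = 9 dB; output overshoot = GR / (R − 1) = 9 / 9 = 1 dB.
Threshold = output − output overshoot = -38 − 1 = -39 dBFS.

-39 dBFS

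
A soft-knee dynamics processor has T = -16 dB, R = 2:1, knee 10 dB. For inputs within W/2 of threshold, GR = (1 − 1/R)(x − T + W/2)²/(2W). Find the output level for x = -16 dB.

x − T + W/2 = -16 − (-16) + 5 = 5.
GR = (1 − 1/2) × 5² / 20 = 0.5 × 25 / 20 = 0.625 dB.
Output = -16 − 0.625 = -16.625 dB.

-16.625 dB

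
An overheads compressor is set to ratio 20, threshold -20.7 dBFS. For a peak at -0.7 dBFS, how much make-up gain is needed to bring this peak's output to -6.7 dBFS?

Overshoot 20 dB → 20/20 = 1 dB after compression, so the compressed level is -20.7 + 1 = -19.7 dBFS.
Make-up = target − compressed = -6.7 − (-19.7) = 13 dB.

13 dB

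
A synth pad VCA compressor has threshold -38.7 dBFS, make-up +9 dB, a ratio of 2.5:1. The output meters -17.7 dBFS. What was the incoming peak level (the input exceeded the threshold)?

-8.7 dBFS

Stripping the +9 dB make-up gives -26.7 dBFS at the gain stage.
Post-compression overshoot = -26.7 − (-38.7) = 12 dB.
Before 2.5:1 compression the overshoot was 12 × 2.5 = 30 dB, so input = -38.7 + 30 = -8.7 dBFS.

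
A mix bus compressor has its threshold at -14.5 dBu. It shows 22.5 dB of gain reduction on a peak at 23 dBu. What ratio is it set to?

Input overshoot = 23 − (-14.5) = 37.5 dB.
Output overshoot = 37.5 − 22.5 = 15 dB.
Ratio = input overshoot / output overshoot = 37.5 / 15 = 2.5.

2.5:1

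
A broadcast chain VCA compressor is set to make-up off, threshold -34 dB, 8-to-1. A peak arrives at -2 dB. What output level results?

Overshoot: -2 − (-34) = 32 dB.
At 8:1 the overshoot is divided by 8, leaving 4 dB above threshold.
That puts the output at -30 dB.

-30 dB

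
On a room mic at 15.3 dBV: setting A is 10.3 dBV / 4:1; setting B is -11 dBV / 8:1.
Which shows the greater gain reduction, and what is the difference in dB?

B, by 19.2625 dB

A: overshoot 5 dB → output overshoot 1.25 dB → GR 3.75 dB.
B: overshoot 26.3 dB → output overshoot 3.2875 dB → GR 23.0125 dB.
B reduces 19.2625 dB more.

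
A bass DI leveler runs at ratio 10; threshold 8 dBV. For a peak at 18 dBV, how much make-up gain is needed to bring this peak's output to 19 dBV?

Without make-up, output = threshold + overshoot/10 = 8 + 1 = 9 dBV.
Gap to target: 10 dB.

10 dB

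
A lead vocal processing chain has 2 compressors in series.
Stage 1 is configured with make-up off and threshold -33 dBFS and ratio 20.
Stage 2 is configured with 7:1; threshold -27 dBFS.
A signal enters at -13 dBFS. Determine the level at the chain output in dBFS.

-32 dBFS

Stage 1: 20 dB above -33 dBFS, reduced 20:1 to 1 dB above → -32 dBFS.
Stage 2: -32 dBFS ≤ -27 dBFS, so stage 2 doesn't engage; output -32 dBFS.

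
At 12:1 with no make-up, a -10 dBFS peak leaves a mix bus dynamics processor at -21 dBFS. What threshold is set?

-22 dBFS

Let T be the threshold. Output overshoot = (input overshoot)/R, so -21 − T = (-10 − T)/12.
12·(-21 − T) = -10 − T → 11·T = -252 − (-10) = -242.
T = -242/11 = -22 dBFS.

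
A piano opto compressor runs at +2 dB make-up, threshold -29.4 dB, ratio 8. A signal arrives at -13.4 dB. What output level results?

The input is 16 dB above the -29.4 dB threshold.
At 8:1 the overshoot is divided by 8, leaving 2 dB above threshold.
That puts the output at -27.4 dB; make-up adds 2 dB, giving -25.4 dB.

-25.4 dB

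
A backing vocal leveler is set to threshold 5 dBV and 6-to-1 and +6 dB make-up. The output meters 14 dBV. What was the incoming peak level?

23 dBV

Remove make-up: 14 − 6 = 8 dBV.
That's 3 dB above the 5 dBV threshold.
Before 6:1 compression the overshoot was 3 × 6 = 18 dB, so input = 5 + 18 = 23 dBV.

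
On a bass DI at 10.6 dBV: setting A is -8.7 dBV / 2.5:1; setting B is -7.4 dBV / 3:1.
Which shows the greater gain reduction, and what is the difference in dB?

A: 19.3 dB over, compressed to 7.72 dB over, so 11.58 dB of GR.
B: 18 dB over, compressed to 6 dB over, so 12 dB of GR.
B applies 0.42 dB more gain reduction.

B, by 0.42 dB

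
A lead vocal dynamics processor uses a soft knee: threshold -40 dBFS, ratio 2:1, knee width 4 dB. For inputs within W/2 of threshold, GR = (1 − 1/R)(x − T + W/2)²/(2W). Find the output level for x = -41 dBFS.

-41.0625 dBFS

x − T + W/2 = -41 − (-40) + 2 = 1.
GR = (1 − 1/2) × 1² / 8 = 0.5 × 1 / 8 = 0.0625 dB.
Output = -41 − 0.0625 = -41.0625 dBFS.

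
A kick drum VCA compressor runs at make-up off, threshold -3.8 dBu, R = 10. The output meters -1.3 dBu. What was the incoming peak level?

That's 2.5 dB above the -3.8 dBu threshold.
Input overshoot = R × output overshoot = 25 dB → input = -3.8 + 25 = 21.2 dBu.

21.2 dBu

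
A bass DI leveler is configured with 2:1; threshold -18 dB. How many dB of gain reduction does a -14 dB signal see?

-14 dB exceeds the threshold by 4 dB.
A 2:1 ratio leaves 2 dB of that excess.
Gain reduction = 4 − 2 = 2 dB.

2 dB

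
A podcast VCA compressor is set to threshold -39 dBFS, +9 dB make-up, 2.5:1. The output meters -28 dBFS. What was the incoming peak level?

Before make-up, the level was -28 − 9 = -37 dBFS.
The compressed level sits -37 − (-39) = 2 dB over threshold.
Undo the ratio: input overshoot = 2 × 2.5 = 5 dB, giving input = -34 dBFS.

-34 dBFS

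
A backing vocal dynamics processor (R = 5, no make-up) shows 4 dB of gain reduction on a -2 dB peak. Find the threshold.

-7 dB

Input is 5 dB above T (since output overshoot × R = input overshoot: (-6 − T)·5 = -2 − T gives T = -7 dB).
Check: -7 + (-2 − (-7))/5 = -7 + 1 = -6 dB. ✓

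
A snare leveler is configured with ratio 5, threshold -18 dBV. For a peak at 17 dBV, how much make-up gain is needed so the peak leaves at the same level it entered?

28 dB

The peak compresses to -18 + 35/5 = -11 dBV.
To reach 17 dBV requires 17 − (-11) = 28 dB of make-up.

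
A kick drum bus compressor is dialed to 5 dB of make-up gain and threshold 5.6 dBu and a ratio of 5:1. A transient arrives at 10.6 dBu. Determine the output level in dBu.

11.6 dBu

The input is 5 dB above the 5.6 dBu threshold.
5:1 compression reduces that to 5/5 = 1 dB over.
So the level is 5.6 + 1 = 6.6 dBu; make-up adds 5 dB, giving 11.6 dBu.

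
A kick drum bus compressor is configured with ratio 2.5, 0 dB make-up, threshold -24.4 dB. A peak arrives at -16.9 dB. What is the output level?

-21.4 dB

-16.9 dB sits 7.5 dB over threshold.
The 7.5 dB excess becomes 3 dB after 2.5:1 reduction.
Output = -24.4 + 3 = -21.4 dB.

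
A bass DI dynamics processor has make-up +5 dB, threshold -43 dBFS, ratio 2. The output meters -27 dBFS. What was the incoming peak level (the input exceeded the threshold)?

-21 dBFS

Stripping the +5 dB make-up gives -32 dBFS at the gain stage.
Post-compression overshoot = -32 − (-43) = 11 dB.
Input overshoot = R × output overshoot = 22 dB → input = -43 + 22 = -21 dBFS.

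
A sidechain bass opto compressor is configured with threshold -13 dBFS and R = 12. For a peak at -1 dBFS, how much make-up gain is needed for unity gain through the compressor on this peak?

Without make-up, output = threshold + overshoot/12 = -13 + 1 = -12 dBFS.
Gap to target: 11 dB.

11 dB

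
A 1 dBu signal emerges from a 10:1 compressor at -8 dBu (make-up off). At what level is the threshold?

-9 dBu

Gain reduction = 1 − (-8) = 9 dB; output overshoot = GR / (R − 1) = 9 / 9 = 1 dB.
Threshold = output − output overshoot = -8 − 1 = -9 dBu.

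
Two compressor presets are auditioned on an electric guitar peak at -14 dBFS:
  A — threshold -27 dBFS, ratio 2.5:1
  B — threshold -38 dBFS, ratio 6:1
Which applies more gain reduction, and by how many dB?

A: 13 dB over, compressed to 5.2 dB over, so 7.8 dB of GR.
B: 24 dB over, compressed to 4 dB over, so 20 dB of GR.
B reduces 12.2 dB more.

B, by 12.2 dB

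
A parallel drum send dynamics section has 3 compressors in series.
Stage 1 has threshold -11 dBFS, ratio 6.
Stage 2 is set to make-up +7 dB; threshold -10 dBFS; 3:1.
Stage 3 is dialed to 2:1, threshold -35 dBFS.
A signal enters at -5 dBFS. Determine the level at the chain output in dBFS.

-19 dBFS

Stage 1: -5 dBFS is 6 dB over -11 dBFS; at 6:1 that becomes 1 dB over, giving -10 dBFS.
Stage 2: -10 dBFS ≤ -10 dBFS, so stage 2 doesn't engage; make-up brings it to -3 dBFS.
Stage 3: 32 dB above -35 dBFS, reduced 2:1 to 16 dB above → -19 dBFS.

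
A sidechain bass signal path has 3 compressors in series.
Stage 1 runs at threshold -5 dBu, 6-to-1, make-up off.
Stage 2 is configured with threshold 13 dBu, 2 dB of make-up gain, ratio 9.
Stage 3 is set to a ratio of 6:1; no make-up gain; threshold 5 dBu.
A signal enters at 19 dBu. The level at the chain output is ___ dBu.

Stage 1: overshoot 24 dB → 24/6 = 4 dB → -1 dBu.
Stage 2: below threshold (-1 ≤ 13); passes unchanged; make-up brings it to 1 dBu.
Stage 3: below threshold (1 ≤ 5); passes unchanged; output 1 dBu.

1 dBu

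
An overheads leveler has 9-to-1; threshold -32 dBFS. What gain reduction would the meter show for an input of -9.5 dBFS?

-9.5 dBFS exceeds the threshold by 22.5 dB.
At 9:1, output sits 22.5/9 = 2.5 dB above threshold.
So the signal is attenuated by 22.5 − 2.5 = 20 dB.

20 dB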